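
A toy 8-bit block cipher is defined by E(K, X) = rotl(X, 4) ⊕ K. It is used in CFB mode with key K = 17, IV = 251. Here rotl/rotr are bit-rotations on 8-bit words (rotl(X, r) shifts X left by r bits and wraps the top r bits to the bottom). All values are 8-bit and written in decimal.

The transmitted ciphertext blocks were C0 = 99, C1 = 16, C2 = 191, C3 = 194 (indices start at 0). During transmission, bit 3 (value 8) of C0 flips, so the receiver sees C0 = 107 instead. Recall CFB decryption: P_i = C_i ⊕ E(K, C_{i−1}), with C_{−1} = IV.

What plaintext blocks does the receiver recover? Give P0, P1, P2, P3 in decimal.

Only C0 changed, to 107. In CFB, a change in C_i flips the same bit in P_i and garbles P_{i+1}. Decrypting the received ciphertext:
P0: E(K, 251) = 174; 107 ⊕ 174 = 197.
P1: E(K, 107) = 167; 16 ⊕ 167 = 183.
P2: E(K, 16) = 16; 191 ⊕ 16 = 175.
P3: E(K, 191) = 234; 194 ⊕ 234 = 40.
Blocks that differ from the original plaintext: P0, P1.

P0 = 197, P1 = 183, P2 = 175, P3 = 40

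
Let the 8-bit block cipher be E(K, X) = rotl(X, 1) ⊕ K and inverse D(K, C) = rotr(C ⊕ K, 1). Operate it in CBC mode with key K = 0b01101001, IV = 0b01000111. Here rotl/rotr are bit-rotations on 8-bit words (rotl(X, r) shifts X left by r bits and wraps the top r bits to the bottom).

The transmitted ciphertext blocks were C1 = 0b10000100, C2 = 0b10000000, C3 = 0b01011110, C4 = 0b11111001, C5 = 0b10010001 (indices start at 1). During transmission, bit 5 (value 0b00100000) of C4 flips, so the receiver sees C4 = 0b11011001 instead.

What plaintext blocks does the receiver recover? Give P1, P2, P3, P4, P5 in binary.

CBC decryption: P_i = D(K, C_i) ⊕ C_{i−1}, with C_{0} = IV.
Only C4 changed, to 0b11011001. In CBC, a change in C_i garbles P_i and flips the same bit in P_{i+1}. Decrypting the received ciphertext:
P1: D(K, 0b10000100) = 0b11110110; 0b11110110 ⊕ 0b01000111 = 0b10110001.
P2: D(K, 0b10000000) = 0b11110100; 0b11110100 ⊕ 0b10000100 = 0b01110000.
P3: D(K, 0b01011110) = 0b10011011; 0b10011011 ⊕ 0b10000000 = 0b00011011.
P4: D(K, 0b11011001) = 0b01011000; 0b01011000 ⊕ 0b01011110 = 0b00000110.
P5: D(K, 0b10010001) = 0b01111100; 0b01111100 ⊕ 0b11011001 = 0b10100101.
Blocks that differ from the original plaintext: P4, P5.

P1 = 0b10110001, P2 = 0b01110000, P3 = 0b00011011, P4 = 0b00000110, P5 = 0b10100101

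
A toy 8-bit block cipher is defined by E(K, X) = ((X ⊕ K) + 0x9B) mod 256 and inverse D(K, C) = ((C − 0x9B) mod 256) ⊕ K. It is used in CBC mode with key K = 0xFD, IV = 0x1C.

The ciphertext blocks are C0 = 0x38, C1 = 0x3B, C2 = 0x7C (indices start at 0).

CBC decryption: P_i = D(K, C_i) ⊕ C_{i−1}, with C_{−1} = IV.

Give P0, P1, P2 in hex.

P0 = 0x7C, P1 = 0x65, P2 = 0x27

P0: D(K, 0x38) = 0x60; 0x60 ⊕ 0x1C = 0x7C.
P1: D(K, 0x3B) = 0x5D; 0x5D ⊕ 0x38 = 0x65.
P2: D(K, 0x7C) = 0x1C; 0x1C ⊕ 0x3B = 0x27.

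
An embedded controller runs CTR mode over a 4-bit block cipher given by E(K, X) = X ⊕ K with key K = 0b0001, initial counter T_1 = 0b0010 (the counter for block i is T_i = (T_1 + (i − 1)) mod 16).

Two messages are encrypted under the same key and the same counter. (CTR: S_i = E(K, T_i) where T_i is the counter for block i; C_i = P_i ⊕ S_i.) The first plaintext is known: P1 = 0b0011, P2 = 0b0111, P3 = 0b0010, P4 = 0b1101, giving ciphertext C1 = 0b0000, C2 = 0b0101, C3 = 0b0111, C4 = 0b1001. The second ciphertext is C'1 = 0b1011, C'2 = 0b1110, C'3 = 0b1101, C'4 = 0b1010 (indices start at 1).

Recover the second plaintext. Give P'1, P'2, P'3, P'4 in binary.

P'1 = 0b1000, P'2 = 0b1100, P'3 = 0b1000, P'4 = 0b1110

In CTR with a reused counter, both messages share the same keystream S_i, so C_i ⊕ C'_i = P_i ⊕ P'_i and thus P'_i = P_i ⊕ C_i ⊕ C'_i.
P'1: 0b0011 ⊕ 0b0000 ⊕ 0b1011 = 0b1000.
P'2: 0b0111 ⊕ 0b0101 ⊕ 0b1110 = 0b1100.
P'3: 0b0010 ⊕ 0b0111 ⊕ 0b1101 = 0b1000.
P'4: 0b1101 ⊕ 0b1001 ⊕ 0b1010 = 0b1110.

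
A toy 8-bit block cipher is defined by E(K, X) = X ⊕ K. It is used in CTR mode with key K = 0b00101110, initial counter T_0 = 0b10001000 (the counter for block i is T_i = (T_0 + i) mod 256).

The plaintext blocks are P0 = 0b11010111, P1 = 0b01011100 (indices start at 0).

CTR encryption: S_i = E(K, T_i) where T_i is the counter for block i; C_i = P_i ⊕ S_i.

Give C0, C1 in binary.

C0 = 0b01110001, C1 = 0b11111011

C0: T = 0b10001000, S = E(K, T) = 0b10100110; 0b11010111 ⊕ 0b10100110 = 0b01110001.
C1: T = 0b10001001, S = E(K, T) = 0b10100111; 0b01011100 ⊕ 0b10100111 = 0b11111011.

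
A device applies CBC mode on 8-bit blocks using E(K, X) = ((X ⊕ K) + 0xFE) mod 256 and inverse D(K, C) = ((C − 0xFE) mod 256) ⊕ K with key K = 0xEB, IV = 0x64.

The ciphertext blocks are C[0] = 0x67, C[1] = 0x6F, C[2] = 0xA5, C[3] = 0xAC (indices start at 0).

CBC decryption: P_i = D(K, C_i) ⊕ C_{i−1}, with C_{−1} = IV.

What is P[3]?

P[3]: D(K, 0xAC) = 0x45; 0x45 ⊕ 0xA5 = 0xE0.

P[3] = 0xE0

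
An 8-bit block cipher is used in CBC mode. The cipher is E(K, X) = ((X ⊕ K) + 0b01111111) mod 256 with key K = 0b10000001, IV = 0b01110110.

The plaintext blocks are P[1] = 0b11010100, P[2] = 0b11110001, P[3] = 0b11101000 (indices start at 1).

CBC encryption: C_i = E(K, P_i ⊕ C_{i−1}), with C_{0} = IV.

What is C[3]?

C[3] = 0b10110111

C[1]: P[1] ⊕ 0b01110110 = 0b10100010; E(K, 0b10100010) = 0b10100010.
C[2]: P[2] ⊕ 0b10100010 = 0b01010011; E(K, 0b01010011) = 0b01010001.
C[3]: P[3] ⊕ 0b01010001 = 0b10111001; E(K, 0b10111001) = 0b10110111.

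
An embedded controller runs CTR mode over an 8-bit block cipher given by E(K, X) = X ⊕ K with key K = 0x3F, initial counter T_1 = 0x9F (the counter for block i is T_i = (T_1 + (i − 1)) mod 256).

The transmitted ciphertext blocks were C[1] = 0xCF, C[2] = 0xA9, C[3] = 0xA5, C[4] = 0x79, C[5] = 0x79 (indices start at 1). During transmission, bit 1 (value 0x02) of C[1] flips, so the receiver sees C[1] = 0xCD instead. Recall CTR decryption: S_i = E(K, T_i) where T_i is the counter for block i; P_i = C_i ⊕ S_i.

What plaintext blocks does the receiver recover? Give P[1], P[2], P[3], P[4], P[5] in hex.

Only C[1] changed, to 0xCD. In CTR, a change in C_i flips the same bit in P_i only; the keystream is unaffected. Decrypting the received ciphertext:
P[1]: T = 0x9F, S = E(K, T) = 0xA0; 0xCD ⊕ 0xA0 = 0x6D.
P[2]: T = 0xA0, S = E(K, T) = 0x9F; 0xA9 ⊕ 0x9F = 0x36.
P[3]: T = 0xA1, S = E(K, T) = 0x9E; 0xA5 ⊕ 0x9E = 0x3B.
P[4]: T = 0xA2, S = E(K, T) = 0x9D; 0x79 ⊕ 0x9D = 0xE4.
P[5]: T = 0xA3, S = E(K, T) = 0x9C; 0x79 ⊕ 0x9C = 0xE5.
Blocks that differ from the original plaintext: P[1].

P[1] = 0x6D, P[2] = 0x36, P[3] = 0x3B, P[4] = 0xE4, P[5] = 0xE5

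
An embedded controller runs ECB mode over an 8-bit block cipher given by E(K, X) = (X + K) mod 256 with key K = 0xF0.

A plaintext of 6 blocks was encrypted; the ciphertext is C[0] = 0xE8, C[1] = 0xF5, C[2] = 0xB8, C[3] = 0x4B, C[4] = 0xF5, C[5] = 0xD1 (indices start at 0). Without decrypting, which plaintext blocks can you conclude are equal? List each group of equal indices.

P[1] = P[4]

ECB encrypts each block independently with the same key, so equal ciphertext blocks imply equal plaintext blocks.
C[1] = C[4] = 0xF5, so P[1] = P[4].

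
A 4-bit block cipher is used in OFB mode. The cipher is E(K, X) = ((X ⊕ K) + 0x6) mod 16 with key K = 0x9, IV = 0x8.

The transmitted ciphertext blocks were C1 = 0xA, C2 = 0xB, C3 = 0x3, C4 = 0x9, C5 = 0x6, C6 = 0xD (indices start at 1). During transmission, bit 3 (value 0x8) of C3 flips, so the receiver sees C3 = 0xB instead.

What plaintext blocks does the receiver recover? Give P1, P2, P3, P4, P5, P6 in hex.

OFB decryption: S_i = E(K, S_{i−1}) with S_{0} = IV; P_i = C_i ⊕ S_i.
Only C3 changed, to 0xB. In OFB, a change in C_i flips the same bit in P_i only; the keystream is unaffected. Decrypting the received ciphertext:
P1: S = E(K, 0x8) = 0x7; 0xA ⊕ 0x7 = 0xD.
P2: S = E(K, 0x7) = 0x4; 0xB ⊕ 0x4 = 0xF.
P3: S = E(K, 0x4) = 0x3; 0xB ⊕ 0x3 = 0x8.
P4: S = E(K, 0x3) = 0x0; 0x9 ⊕ 0x0 = 0x9.
P5: S = E(K, 0x0) = 0xF; 0x6 ⊕ 0xF = 0x9.
P6: S = E(K, 0xF) = 0xC; 0xD ⊕ 0xC = 0x1.
Blocks that differ from the original plaintext: P3.

P1 = 0xD, P2 = 0xF, P3 = 0x8, P4 = 0x9, P5 = 0x9, P6 = 0x1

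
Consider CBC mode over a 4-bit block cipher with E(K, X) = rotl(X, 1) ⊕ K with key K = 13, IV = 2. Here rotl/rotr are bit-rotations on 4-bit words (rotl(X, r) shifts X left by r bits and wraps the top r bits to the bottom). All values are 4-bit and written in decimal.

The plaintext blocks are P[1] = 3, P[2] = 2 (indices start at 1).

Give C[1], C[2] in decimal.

C[1] = 15, C[2] = 6

CBC encryption: C_i = E(K, P_i ⊕ C_{i−1}), with C_{0} = IV.
C[1]: P[1] ⊕ 2 = 1; E(K, 1) = 15.
C[2]: P[2] ⊕ 15 = 13; E(K, 13) = 6.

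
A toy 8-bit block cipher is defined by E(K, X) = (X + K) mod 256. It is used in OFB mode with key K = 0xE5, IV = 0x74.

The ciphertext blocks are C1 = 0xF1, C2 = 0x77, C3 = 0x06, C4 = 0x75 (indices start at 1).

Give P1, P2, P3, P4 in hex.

OFB decryption: S_i = E(K, S_{i−1}) with S_{0} = IV; P_i = C_i ⊕ S_i.
P1: S = E(K, 0x74) = 0x59; 0xF1 ⊕ 0x59 = 0xA8.
P2: S = E(K, 0x59) = 0x3E; 0x77 ⊕ 0x3E = 0x49.
P3: S = E(K, 0x3E) = 0x23; 0x06 ⊕ 0x23 = 0x25.
P4: S = E(K, 0x23) = 0x08; 0x75 ⊕ 0x08 = 0x7D.

P1 = 0xA8, P2 = 0x49, P3 = 0x25, P4 = 0x7D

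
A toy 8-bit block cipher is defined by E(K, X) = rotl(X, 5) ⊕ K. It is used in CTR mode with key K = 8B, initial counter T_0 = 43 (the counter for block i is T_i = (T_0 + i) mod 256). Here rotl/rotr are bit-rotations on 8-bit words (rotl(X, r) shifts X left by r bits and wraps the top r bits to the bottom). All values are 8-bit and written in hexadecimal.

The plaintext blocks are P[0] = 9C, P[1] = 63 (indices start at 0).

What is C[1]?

C[1] = 60

CTR encryption: S_i = E(K, T_i) where T_i is the counter for block i; C_i = P_i ⊕ S_i.
C[0]: T = 43, S = E(K, T) = E3; 9C ⊕ E3 = 7F.
C[1]: T = 44, S = E(K, T) = 03; 63 ⊕ 03 = 60.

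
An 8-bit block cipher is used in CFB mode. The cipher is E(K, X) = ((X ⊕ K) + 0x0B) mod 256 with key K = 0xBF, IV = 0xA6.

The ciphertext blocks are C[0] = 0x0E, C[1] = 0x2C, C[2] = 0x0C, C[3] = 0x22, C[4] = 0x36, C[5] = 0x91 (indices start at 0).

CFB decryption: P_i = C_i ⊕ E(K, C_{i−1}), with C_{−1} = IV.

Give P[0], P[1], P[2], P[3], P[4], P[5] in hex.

P[0]: E(K, 0xA6) = 0x24; 0x0E ⊕ 0x24 = 0x2A.
P[1]: E(K, 0x0E) = 0xBC; 0x2C ⊕ 0xBC = 0x90.
P[2]: E(K, 0x2C) = 0x9E; 0x0C ⊕ 0x9E = 0x92.
P[3]: E(K, 0x0C) = 0xBE; 0x22 ⊕ 0xBE = 0x9C.
P[4]: E(K, 0x22) = 0xA8; 0x36 ⊕ 0xA8 = 0x9E.
P[5]: E(K, 0x36) = 0x94; 0x91 ⊕ 0x94 = 0x05.

P[0] = 0x2A, P[1] = 0x90, P[2] = 0x92, P[3] = 0x9C, P[4] = 0x9E, P[5] = 0x05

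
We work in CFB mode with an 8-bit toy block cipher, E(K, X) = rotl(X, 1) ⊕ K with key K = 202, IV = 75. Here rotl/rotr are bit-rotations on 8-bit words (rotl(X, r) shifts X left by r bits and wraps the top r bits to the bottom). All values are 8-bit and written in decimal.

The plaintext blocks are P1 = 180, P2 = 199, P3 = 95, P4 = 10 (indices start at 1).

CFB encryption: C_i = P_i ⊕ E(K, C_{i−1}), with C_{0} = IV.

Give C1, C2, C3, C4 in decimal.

C1: E(K, 75) = 92; 180 ⊕ 92 = 232.
C2: E(K, 232) = 27; 199 ⊕ 27 = 220.
C3: E(K, 220) = 115; 95 ⊕ 115 = 44.
C4: E(K, 44) = 146; 10 ⊕ 146 = 152.

C1 = 232, C2 = 220, C3 = 44, C4 = 152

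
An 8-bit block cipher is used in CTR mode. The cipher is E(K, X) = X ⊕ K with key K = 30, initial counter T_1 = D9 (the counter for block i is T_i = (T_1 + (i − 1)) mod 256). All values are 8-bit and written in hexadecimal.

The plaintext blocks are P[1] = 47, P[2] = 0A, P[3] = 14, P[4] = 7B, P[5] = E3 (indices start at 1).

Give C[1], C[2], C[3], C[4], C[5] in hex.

C[1] = AE, C[2] = E0, C[3] = FF, C[4] = 97, C[5] = 0E

CTR encryption: S_i = E(K, T_i) where T_i is the counter for block i; C_i = P_i ⊕ S_i.
C[1]: T = D9, S = E(K, T) = E9; 47 ⊕ E9 = AE.
C[2]: T = DA, S = E(K, T) = EA; 0A ⊕ EA = E0.
C[3]: T = DB, S = E(K, T) = EB; 14 ⊕ EB = FF.
C[4]: T = DC, S = E(K, T) = EC; 7B ⊕ EC = 97.
C[5]: T = DD, S = E(K, T) = ED; E3 ⊕ ED = 0E.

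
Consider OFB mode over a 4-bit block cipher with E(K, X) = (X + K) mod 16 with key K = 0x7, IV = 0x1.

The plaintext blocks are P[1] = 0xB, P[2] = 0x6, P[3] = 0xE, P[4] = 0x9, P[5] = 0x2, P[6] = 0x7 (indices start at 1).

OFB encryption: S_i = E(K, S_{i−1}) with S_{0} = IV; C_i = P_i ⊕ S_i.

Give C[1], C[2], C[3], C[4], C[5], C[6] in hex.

C[1] = 0x3, C[2] = 0x9, C[3] = 0x8, C[4] = 0x4, C[5] = 0x6, C[6] = 0xC

C[1]: S = E(K, 0x1) = 0x8; 0xB ⊕ 0x8 = 0x3.
C[2]: S = E(K, 0x8) = 0xF; 0x6 ⊕ 0xF = 0x9.
C[3]: S = E(K, 0xF) = 0x6; 0xE ⊕ 0x6 = 0x8.
C[4]: S = E(K, 0x6) = 0xD; 0x9 ⊕ 0xD = 0x4.
C[5]: S = E(K, 0xD) = 0x4; 0x2 ⊕ 0x4 = 0x6.
C[6]: S = E(K, 0x4) = 0xB; 0x7 ⊕ 0xB = 0xC.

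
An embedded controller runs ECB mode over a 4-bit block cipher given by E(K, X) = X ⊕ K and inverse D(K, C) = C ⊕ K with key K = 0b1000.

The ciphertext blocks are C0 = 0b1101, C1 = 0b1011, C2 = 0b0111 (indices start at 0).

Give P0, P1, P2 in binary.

ECB decryption: P_i = D(K, C_i).
P0: D(K, 0b1101) = 0b0101.
P1: D(K, 0b1011) = 0b0011.
P2: D(K, 0b0111) = 0b1111.

P0 = 0b0101, P1 = 0b0011, P2 = 0b1111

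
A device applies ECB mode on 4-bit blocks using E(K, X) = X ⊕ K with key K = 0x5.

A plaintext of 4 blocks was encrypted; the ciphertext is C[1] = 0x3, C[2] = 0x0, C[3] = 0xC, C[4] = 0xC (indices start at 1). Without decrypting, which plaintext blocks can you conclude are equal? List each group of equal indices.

P[3] = P[4]

ECB encrypts each block independently with the same key, so equal ciphertext blocks imply equal plaintext blocks.
C[3] = C[4] = 0xC, so P[3] = P[4].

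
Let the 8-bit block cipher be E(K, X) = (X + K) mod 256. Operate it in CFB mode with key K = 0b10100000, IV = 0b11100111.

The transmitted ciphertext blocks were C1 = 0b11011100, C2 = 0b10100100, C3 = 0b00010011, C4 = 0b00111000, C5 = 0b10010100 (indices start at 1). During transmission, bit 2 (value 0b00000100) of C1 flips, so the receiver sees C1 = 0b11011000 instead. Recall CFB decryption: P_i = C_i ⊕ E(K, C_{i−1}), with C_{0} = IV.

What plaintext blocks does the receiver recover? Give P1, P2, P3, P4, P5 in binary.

P1 = 0b01011111, P2 = 0b11011100, P3 = 0b01010111, P4 = 0b10001011, P5 = 0b01001100

Only C1 changed, to 0b11011000. In CFB, a change in C_i flips the same bit in P_i and garbles P_{i+1}. Decrypting the received ciphertext:
P1: E(K, 0b11100111) = 0b10000111; 0b11011000 ⊕ 0b10000111 = 0b01011111.
P2: E(K, 0b11011000) = 0b01111000; 0b10100100 ⊕ 0b01111000 = 0b11011100.
P3: E(K, 0b10100100) = 0b01000100; 0b00010011 ⊕ 0b01000100 = 0b01010111.
P4: E(K, 0b00010011) = 0b10110011; 0b00111000 ⊕ 0b10110011 = 0b10001011.
P5: E(K, 0b00111000) = 0b11011000; 0b10010100 ⊕ 0b11011000 = 0b01001100.
Blocks that differ from the original plaintext: P1, P2.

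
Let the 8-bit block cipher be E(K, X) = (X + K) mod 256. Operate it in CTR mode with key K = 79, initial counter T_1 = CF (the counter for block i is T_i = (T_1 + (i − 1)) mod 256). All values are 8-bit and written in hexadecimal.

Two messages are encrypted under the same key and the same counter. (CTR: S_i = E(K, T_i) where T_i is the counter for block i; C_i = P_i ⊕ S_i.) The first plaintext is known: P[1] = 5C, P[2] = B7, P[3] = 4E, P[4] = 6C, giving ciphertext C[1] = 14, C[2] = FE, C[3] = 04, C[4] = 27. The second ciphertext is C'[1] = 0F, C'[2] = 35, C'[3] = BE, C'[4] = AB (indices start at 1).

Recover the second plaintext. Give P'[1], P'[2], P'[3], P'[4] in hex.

P'[1] = 47, P'[2] = 7C, P'[3] = F4, P'[4] = E0

In CTR with a reused counter, both messages share the same keystream S_i, so C_i ⊕ C'_i = P_i ⊕ P'_i and thus P'_i = P_i ⊕ C_i ⊕ C'_i.
P'[1]: 5C ⊕ 14 ⊕ 0F = 47.
P'[2]: B7 ⊕ FE ⊕ 35 = 7C.
P'[3]: 4E ⊕ 04 ⊕ BE = F4.
P'[4]: 6C ⊕ 27 ⊕ AB = E0.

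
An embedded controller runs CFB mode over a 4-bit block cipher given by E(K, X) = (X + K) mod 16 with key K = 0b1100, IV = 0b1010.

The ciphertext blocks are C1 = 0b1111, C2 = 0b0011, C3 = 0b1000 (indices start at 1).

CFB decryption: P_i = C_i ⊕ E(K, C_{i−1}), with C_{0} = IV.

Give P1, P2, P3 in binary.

P1 = 0b1001, P2 = 0b1000, P3 = 0b0111

P1: E(K, 0b1010) = 0b0110; 0b1111 ⊕ 0b0110 = 0b1001.
P2: E(K, 0b1111) = 0b1011; 0b0011 ⊕ 0b1011 = 0b1000.
P3: E(K, 0b0011) = 0b1111; 0b1000 ⊕ 0b1111 = 0b0111.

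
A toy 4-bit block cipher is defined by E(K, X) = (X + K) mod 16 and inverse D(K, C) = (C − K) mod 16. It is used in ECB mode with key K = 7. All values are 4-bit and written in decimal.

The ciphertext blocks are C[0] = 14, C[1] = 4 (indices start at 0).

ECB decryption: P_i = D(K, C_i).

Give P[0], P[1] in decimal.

P[0]: D(K, 14) = 7.
P[1]: D(K, 4) = 13.

P[0] = 7, P[1] = 13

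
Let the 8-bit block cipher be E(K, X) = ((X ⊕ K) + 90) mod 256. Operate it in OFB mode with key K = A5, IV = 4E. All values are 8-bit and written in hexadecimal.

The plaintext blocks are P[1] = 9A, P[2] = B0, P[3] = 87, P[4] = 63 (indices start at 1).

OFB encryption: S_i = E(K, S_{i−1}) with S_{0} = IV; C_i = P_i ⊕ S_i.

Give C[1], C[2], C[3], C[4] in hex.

C[1] = E1, C[2] = DE, C[3] = DC, C[4] = ED

C[1]: S = E(K, 4E) = 7B; 9A ⊕ 7B = E1.
C[2]: S = E(K, 7B) = 6E; B0 ⊕ 6E = DE.
C[3]: S = E(K, 6E) = 5B; 87 ⊕ 5B = DC.
C[4]: S = E(K, 5B) = 8E; 63 ⊕ 8E = ED.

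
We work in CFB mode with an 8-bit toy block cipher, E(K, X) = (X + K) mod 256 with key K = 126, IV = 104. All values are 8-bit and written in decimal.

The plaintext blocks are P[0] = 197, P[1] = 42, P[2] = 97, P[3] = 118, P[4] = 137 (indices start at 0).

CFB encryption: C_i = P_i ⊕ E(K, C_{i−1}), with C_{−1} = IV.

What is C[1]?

C[0]: E(K, 104) = 230; 197 ⊕ 230 = 35.
C[1]: E(K, 35) = 161; 42 ⊕ 161 = 139.

C[1] = 139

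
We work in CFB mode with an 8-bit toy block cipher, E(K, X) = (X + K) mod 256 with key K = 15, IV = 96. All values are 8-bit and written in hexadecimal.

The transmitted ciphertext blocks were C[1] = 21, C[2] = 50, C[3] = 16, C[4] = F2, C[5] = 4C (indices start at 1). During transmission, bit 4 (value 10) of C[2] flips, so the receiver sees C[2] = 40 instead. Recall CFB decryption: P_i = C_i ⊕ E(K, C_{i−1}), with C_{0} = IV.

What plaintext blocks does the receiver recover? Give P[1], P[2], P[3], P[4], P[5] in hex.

Only C[2] changed, to 40. In CFB, a change in C_i flips the same bit in P_i and garbles P_{i+1}. Decrypting the received ciphertext:
P[1]: E(K, 96) = AB; 21 ⊕ AB = 8A.
P[2]: E(K, 21) = 36; 40 ⊕ 36 = 76.
P[3]: E(K, 40) = 55; 16 ⊕ 55 = 43.
P[4]: E(K, 16) = 2B; F2 ⊕ 2B = D9.
P[5]: E(K, F2) = 07; 4C ⊕ 07 = 4B.
Blocks that differ from the original plaintext: P[2], P[3].

P[1] = 8A, P[2] = 76, P[3] = 43, P[4] = D9, P[5] = 4B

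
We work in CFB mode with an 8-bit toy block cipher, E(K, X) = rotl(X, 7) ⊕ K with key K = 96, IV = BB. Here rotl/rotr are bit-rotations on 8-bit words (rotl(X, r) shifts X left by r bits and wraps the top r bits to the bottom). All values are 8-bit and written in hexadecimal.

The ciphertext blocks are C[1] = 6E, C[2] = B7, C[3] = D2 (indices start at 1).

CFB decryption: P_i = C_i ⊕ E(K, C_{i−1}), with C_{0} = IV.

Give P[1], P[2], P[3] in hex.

P[1]: E(K, BB) = 4B; 6E ⊕ 4B = 25.
P[2]: E(K, 6E) = A1; B7 ⊕ A1 = 16.
P[3]: E(K, B7) = 4D; D2 ⊕ 4D = 9F.

P[1] = 25, P[2] = 16, P[3] = 9F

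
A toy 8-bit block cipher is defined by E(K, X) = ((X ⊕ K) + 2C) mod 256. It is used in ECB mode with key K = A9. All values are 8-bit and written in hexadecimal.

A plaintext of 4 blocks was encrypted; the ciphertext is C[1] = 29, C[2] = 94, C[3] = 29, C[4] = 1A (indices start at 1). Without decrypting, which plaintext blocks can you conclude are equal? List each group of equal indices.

P[1] = P[3]

ECB encrypts each block independently with the same key, so equal ciphertext blocks imply equal plaintext blocks.
C[1] = C[3] = 29, so P[1] = P[3].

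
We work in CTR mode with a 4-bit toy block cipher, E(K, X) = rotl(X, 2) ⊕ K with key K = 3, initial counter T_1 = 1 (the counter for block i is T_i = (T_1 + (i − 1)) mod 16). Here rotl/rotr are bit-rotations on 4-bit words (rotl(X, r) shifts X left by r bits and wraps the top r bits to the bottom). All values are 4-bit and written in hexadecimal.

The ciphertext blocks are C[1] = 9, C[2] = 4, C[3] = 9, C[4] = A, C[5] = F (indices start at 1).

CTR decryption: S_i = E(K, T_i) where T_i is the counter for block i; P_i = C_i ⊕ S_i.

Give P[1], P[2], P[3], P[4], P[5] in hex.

P[1] = E, P[2] = F, P[3] = 6, P[4] = 8, P[5] = 9

P[1]: T = 1, S = E(K, T) = 7; 9 ⊕ 7 = E.
P[2]: T = 2, S = E(K, T) = B; 4 ⊕ B = F.
P[3]: T = 3, S = E(K, T) = F; 9 ⊕ F = 6.
P[4]: T = 4, S = E(K, T) = 2; A ⊕ 2 = 8.
P[5]: T = 5, S = E(K, T) = 6; F ⊕ 6 = 9.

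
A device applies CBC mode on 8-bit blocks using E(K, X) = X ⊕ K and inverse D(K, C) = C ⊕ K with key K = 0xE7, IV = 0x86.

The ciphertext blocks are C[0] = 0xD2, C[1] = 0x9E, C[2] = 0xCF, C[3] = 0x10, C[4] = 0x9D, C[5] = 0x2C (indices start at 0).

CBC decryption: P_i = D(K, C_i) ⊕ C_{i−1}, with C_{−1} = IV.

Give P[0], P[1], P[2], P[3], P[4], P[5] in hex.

P[0] = 0xB3, P[1] = 0xAB, P[2] = 0xB6, P[3] = 0x38, P[4] = 0x6A, P[5] = 0x56

P[0]: D(K, 0xD2) = 0x35; 0x35 ⊕ 0x86 = 0xB3.
P[1]: D(K, 0x9E) = 0x79; 0x79 ⊕ 0xD2 = 0xAB.
P[2]: D(K, 0xCF) = 0x28; 0x28 ⊕ 0x9E = 0xB6.
P[3]: D(K, 0x10) = 0xF7; 0xF7 ⊕ 0xCF = 0x38.
P[4]: D(K, 0x9D) = 0x7A; 0x7A ⊕ 0x10 = 0x6A.
P[5]: D(K, 0x2C) = 0xCB; 0xCB ⊕ 0x9D = 0x56.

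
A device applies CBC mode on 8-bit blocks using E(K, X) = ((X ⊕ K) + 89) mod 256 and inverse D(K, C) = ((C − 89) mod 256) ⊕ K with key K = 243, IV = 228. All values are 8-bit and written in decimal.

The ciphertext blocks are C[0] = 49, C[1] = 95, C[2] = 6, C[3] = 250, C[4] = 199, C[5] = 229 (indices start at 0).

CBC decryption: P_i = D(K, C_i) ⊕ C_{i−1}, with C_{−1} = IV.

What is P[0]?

P[0] = 207

P[0]: D(K, 49) = 43; 43 ⊕ 228 = 207.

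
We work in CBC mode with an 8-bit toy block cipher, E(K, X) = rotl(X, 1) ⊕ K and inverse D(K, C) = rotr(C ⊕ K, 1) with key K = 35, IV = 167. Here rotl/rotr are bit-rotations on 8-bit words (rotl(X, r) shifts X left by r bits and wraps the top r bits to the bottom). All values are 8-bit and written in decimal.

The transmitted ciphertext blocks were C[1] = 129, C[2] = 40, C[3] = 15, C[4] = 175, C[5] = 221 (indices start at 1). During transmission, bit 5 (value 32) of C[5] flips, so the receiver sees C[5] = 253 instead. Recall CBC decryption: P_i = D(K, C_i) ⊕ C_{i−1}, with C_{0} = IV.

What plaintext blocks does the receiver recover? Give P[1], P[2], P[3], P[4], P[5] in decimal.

P[1] = 246, P[2] = 4, P[3] = 62, P[4] = 73, P[5] = 192

Only C[5] changed, to 253. In CBC, a change in C_i garbles P_i and flips the same bit in P_{i+1}. Decrypting the received ciphertext:
P[1]: D(K, 129) = 81; 81 ⊕ 167 = 246.
P[2]: D(K, 40) = 133; 133 ⊕ 129 = 4.
P[3]: D(K, 15) = 22; 22 ⊕ 40 = 62.
P[4]: D(K, 175) = 70; 70 ⊕ 15 = 73.
P[5]: D(K, 253) = 111; 111 ⊕ 175 = 192.
Blocks that differ from the original plaintext: P[5].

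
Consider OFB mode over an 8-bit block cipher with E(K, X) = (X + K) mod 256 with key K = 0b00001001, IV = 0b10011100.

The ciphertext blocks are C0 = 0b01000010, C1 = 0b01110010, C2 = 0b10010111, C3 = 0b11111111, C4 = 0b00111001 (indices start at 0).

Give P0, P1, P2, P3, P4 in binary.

OFB decryption: S_i = E(K, S_{i−1}) with S_{−1} = IV; P_i = C_i ⊕ S_i.
P0: S = E(K, 0b10011100) = 0b10100101; 0b01000010 ⊕ 0b10100101 = 0b11100111.
P1: S = E(K, 0b10100101) = 0b10101110; 0b01110010 ⊕ 0b10101110 = 0b11011100.
P2: S = E(K, 0b10101110) = 0b10110111; 0b10010111 ⊕ 0b10110111 = 0b00100000.
P3: S = E(K, 0b10110111) = 0b11000000; 0b11111111 ⊕ 0b11000000 = 0b00111111.
P4: S = E(K, 0b11000000) = 0b11001001; 0b00111001 ⊕ 0b11001001 = 0b11110000.

P0 = 0b11100111, P1 = 0b11011100, P2 = 0b00100000, P3 = 0b00111111, P4 = 0b11110000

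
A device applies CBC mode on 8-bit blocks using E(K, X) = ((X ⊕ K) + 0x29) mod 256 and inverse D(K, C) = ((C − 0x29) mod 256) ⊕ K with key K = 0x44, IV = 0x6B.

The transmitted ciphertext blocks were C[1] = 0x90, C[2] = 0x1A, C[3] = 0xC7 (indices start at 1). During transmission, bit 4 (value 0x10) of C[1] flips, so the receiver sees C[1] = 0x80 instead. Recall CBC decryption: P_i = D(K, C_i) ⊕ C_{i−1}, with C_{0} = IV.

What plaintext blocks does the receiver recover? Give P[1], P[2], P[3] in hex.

P[1] = 0x78, P[2] = 0x35, P[3] = 0xC0

Only C[1] changed, to 0x80. In CBC, a change in C_i garbles P_i and flips the same bit in P_{i+1}. Decrypting the received ciphertext:
P[1]: D(K, 0x80) = 0x13; 0x13 ⊕ 0x6B = 0x78.
P[2]: D(K, 0x1A) = 0xB5; 0xB5 ⊕ 0x80 = 0x35.
P[3]: D(K, 0xC7) = 0xDA; 0xDA ⊕ 0x1A = 0xC0.
Blocks that differ from the original plaintext: P[1], P[2].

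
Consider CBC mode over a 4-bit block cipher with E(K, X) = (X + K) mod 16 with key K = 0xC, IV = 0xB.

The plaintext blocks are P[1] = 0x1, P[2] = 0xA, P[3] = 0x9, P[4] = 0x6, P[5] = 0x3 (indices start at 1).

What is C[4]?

CBC encryption: C_i = E(K, P_i ⊕ C_{i−1}), with C_{0} = IV.
C[1]: P[1] ⊕ 0xB = 0xA; E(K, 0xA) = 0x6.
C[2]: P[2] ⊕ 0x6 = 0xC; E(K, 0xC) = 0x8.
C[3]: P[3] ⊕ 0x8 = 0x1; E(K, 0x1) = 0xD.
C[4]: P[4] ⊕ 0xD = 0xB; E(K, 0xB) = 0x7.

C[4] = 0x7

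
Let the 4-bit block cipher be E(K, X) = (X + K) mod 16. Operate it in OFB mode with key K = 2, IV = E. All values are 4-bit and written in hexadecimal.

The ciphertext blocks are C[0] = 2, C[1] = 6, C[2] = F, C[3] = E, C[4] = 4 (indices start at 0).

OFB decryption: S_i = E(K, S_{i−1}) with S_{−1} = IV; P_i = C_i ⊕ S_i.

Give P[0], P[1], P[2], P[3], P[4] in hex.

P[0] = 2, P[1] = 4, P[2] = B, P[3] = 8, P[4] = C

P[0]: S = E(K, E) = 0; 2 ⊕ 0 = 2.
P[1]: S = E(K, 0) = 2; 6 ⊕ 2 = 4.
P[2]: S = E(K, 2) = 4; F ⊕ 4 = B.
P[3]: S = E(K, 4) = 6; E ⊕ 6 = 8.
P[4]: S = E(K, 6) = 8; 4 ⊕ 8 = C.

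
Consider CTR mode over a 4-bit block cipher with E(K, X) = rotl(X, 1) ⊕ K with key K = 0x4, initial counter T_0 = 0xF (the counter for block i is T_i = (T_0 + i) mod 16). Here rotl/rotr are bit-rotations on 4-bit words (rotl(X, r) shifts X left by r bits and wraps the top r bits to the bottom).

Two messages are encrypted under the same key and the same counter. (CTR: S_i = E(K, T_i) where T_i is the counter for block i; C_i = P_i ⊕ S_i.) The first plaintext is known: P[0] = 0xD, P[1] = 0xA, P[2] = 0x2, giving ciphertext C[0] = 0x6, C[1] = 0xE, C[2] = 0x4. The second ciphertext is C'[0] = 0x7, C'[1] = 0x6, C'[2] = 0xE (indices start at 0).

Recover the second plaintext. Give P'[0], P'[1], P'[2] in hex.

In CTR with a reused counter, both messages share the same keystream S_i, so C_i ⊕ C'_i = P_i ⊕ P'_i and thus P'_i = P_i ⊕ C_i ⊕ C'_i.
P'[0]: 0xD ⊕ 0x6 ⊕ 0x7 = 0xC.
P'[1]: 0xA ⊕ 0xE ⊕ 0x6 = 0x2.
P'[2]: 0x2 ⊕ 0x4 ⊕ 0xE = 0x8.

P'[0] = 0xC, P'[1] = 0x2, P'[2] = 0x8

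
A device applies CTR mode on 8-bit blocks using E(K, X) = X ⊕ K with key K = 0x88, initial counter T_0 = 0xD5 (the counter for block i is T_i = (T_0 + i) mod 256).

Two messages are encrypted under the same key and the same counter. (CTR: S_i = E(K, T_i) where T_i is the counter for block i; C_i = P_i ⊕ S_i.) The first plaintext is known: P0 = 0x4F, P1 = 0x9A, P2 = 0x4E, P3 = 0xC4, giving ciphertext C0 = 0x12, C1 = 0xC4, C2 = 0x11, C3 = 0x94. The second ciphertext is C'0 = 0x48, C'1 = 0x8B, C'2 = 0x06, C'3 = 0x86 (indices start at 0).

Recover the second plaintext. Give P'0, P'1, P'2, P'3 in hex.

In CTR with a reused counter, both messages share the same keystream S_i, so C_i ⊕ C'_i = P_i ⊕ P'_i and thus P'_i = P_i ⊕ C_i ⊕ C'_i.
P'0: 0x4F ⊕ 0x12 ⊕ 0x48 = 0x15.
P'1: 0x9A ⊕ 0xC4 ⊕ 0x8B = 0xD5.
P'2: 0x4E ⊕ 0x11 ⊕ 0x06 = 0x59.
P'3: 0xC4 ⊕ 0x94 ⊕ 0x86 = 0xD6.

P'0 = 0x15, P'1 = 0xD5, P'2 = 0x59, P'3 = 0xD6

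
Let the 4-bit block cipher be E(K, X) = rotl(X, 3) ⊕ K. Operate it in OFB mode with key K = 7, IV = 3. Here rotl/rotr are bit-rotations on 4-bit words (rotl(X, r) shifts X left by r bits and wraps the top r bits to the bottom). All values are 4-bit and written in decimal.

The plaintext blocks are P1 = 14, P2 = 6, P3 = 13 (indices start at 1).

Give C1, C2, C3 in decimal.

OFB encryption: S_i = E(K, S_{i−1}) with S_{0} = IV; C_i = P_i ⊕ S_i.
C1: S = E(K, 3) = 14; 14 ⊕ 14 = 0.
C2: S = E(K, 14) = 0; 6 ⊕ 0 = 6.
C3: S = E(K, 0) = 7; 13 ⊕ 7 = 10.

C1 = 0, C2 = 6, C3 = 10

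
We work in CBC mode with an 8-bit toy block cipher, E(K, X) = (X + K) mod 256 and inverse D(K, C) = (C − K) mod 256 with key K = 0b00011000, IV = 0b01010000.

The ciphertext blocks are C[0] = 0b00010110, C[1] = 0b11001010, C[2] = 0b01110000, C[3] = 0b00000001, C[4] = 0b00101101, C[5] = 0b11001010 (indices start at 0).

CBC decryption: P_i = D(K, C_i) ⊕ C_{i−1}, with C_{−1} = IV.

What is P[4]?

P[4]: D(K, 0b00101101) = 0b00010101; 0b00010101 ⊕ 0b00000001 = 0b00010100.

P[4] = 0b00010100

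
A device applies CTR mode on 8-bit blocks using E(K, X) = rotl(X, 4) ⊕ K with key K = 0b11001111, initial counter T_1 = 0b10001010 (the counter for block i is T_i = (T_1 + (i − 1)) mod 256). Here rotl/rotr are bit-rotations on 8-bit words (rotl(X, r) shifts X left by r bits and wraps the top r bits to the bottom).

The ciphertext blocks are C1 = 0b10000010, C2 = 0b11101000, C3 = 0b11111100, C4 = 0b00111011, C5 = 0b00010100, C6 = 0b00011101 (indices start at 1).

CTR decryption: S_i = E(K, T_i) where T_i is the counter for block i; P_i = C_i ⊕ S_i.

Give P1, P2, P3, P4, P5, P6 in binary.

P1 = 0b11100101, P2 = 0b10011111, P3 = 0b11111011, P4 = 0b00101100, P5 = 0b00110011, P6 = 0b00101010

P1: T = 0b10001010, S = E(K, T) = 0b01100111; 0b10000010 ⊕ 0b01100111 = 0b11100101.
P2: T = 0b10001011, S = E(K, T) = 0b01110111; 0b11101000 ⊕ 0b01110111 = 0b10011111.
P3: T = 0b10001100, S = E(K, T) = 0b00000111; 0b11111100 ⊕ 0b00000111 = 0b11111011.
P4: T = 0b10001101, S = E(K, T) = 0b00010111; 0b00111011 ⊕ 0b00010111 = 0b00101100.
P5: T = 0b10001110, S = E(K, T) = 0b00100111; 0b00010100 ⊕ 0b00100111 = 0b00110011.
P6: T = 0b10001111, S = E(K, T) = 0b00110111; 0b00011101 ⊕ 0b00110111 = 0b00101010.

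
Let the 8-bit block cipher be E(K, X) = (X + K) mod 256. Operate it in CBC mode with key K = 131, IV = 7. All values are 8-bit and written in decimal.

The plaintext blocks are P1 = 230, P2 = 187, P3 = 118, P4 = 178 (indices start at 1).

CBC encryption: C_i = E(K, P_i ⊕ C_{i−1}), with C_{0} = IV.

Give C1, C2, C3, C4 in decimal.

C1: P1 ⊕ 7 = 225; E(K, 225) = 100.
C2: P2 ⊕ 100 = 223; E(K, 223) = 98.
C3: P3 ⊕ 98 = 20; E(K, 20) = 151.
C4: P4 ⊕ 151 = 37; E(K, 37) = 168.

C1 = 100, C2 = 98, C3 = 151, C4 = 168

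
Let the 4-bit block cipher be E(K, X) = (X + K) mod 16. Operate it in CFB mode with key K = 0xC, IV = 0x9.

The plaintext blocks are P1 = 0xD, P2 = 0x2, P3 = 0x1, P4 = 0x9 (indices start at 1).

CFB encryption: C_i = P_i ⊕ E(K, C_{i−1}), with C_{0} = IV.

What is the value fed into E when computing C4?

C1: E(K, 0x9) = 0x5; 0xD ⊕ 0x5 = 0x8.
C2: E(K, 0x8) = 0x4; 0x2 ⊕ 0x4 = 0x6.
C3: E(K, 0x6) = 0x2; 0x1 ⊕ 0x2 = 0x3.
C4: E(K, 0x3) = 0xF; 0x9 ⊕ 0xF = 0x6.
So the input to E for block 4 is 0x3.

0x3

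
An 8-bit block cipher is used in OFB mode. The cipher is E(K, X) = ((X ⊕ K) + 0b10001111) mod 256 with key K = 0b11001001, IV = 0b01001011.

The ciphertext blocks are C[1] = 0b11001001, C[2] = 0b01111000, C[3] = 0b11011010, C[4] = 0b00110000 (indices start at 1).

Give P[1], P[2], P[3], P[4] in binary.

OFB decryption: S_i = E(K, S_{i−1}) with S_{0} = IV; P_i = C_i ⊕ S_i.
P[1]: S = E(K, 0b01001011) = 0b00010001; 0b11001001 ⊕ 0b00010001 = 0b11011000.
P[2]: S = E(K, 0b00010001) = 0b01100111; 0b01111000 ⊕ 0b01100111 = 0b00011111.
P[3]: S = E(K, 0b01100111) = 0b00111101; 0b11011010 ⊕ 0b00111101 = 0b11100111.
P[4]: S = E(K, 0b00111101) = 0b10000011; 0b00110000 ⊕ 0b10000011 = 0b10110011.

P[1] = 0b11011000, P[2] = 0b00011111, P[3] = 0b11100111, P[4] = 0b10110011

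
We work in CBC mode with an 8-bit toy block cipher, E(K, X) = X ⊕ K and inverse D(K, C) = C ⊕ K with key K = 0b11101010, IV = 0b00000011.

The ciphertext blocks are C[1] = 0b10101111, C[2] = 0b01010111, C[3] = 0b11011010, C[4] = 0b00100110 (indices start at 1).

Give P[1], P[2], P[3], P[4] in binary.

CBC decryption: P_i = D(K, C_i) ⊕ C_{i−1}, with C_{0} = IV.
P[1]: D(K, 0b10101111) = 0b01000101; 0b01000101 ⊕ 0b00000011 = 0b01000110.
P[2]: D(K, 0b01010111) = 0b10111101; 0b10111101 ⊕ 0b10101111 = 0b00010010.
P[3]: D(K, 0b11011010) = 0b00110000; 0b00110000 ⊕ 0b01010111 = 0b01100111.
P[4]: D(K, 0b00100110) = 0b11001100; 0b11001100 ⊕ 0b11011010 = 0b00010110.

P[1] = 0b01000110, P[2] = 0b00010010, P[3] = 0b01100111, P[4] = 0b00010110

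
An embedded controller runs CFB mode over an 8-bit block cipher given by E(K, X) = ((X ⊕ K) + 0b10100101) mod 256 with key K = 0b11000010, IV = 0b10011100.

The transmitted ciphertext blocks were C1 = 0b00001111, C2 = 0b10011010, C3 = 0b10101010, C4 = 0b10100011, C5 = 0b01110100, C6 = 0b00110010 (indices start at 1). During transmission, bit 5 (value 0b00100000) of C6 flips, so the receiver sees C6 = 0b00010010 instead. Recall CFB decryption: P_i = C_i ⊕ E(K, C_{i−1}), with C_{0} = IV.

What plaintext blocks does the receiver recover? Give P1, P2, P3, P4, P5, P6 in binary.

Only C6 changed, to 0b00010010. In CFB, a change in C_i flips the same bit in P_i and garbles P_{i+1}. Decrypting the received ciphertext:
P1: E(K, 0b10011100) = 0b00000011; 0b00001111 ⊕ 0b00000011 = 0b00001100.
P2: E(K, 0b00001111) = 0b01110010; 0b10011010 ⊕ 0b01110010 = 0b11101000.
P3: E(K, 0b10011010) = 0b11111101; 0b10101010 ⊕ 0b11111101 = 0b01010111.
P4: E(K, 0b10101010) = 0b00001101; 0b10100011 ⊕ 0b00001101 = 0b10101110.
P5: E(K, 0b10100011) = 0b00000110; 0b01110100 ⊕ 0b00000110 = 0b01110010.
P6: E(K, 0b01110100) = 0b01011011; 0b00010010 ⊕ 0b01011011 = 0b01001001.
Blocks that differ from the original plaintext: P6.

P1 = 0b00001100, P2 = 0b11101000, P3 = 0b01010111, P4 = 0b10101110, P5 = 0b01110010, P6 = 0b01001001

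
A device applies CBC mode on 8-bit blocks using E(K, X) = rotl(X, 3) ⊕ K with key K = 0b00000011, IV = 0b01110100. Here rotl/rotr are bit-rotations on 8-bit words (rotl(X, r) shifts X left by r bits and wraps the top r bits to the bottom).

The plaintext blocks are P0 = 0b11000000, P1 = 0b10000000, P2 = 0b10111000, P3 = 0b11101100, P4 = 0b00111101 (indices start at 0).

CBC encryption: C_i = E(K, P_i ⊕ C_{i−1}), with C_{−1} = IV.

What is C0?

C0 = 0b10100110

C0: P0 ⊕ 0b01110100 = 0b10110100; E(K, 0b10110100) = 0b10100110.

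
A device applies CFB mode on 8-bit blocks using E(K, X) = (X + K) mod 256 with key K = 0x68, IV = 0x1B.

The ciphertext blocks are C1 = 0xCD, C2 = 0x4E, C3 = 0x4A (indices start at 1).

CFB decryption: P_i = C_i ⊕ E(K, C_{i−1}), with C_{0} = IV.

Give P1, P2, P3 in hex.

P1: E(K, 0x1B) = 0x83; 0xCD ⊕ 0x83 = 0x4E.
P2: E(K, 0xCD) = 0x35; 0x4E ⊕ 0x35 = 0x7B.
P3: E(K, 0x4E) = 0xB6; 0x4A ⊕ 0xB6 = 0xFC.

P1 = 0x4E, P2 = 0x7B, P3 = 0xFC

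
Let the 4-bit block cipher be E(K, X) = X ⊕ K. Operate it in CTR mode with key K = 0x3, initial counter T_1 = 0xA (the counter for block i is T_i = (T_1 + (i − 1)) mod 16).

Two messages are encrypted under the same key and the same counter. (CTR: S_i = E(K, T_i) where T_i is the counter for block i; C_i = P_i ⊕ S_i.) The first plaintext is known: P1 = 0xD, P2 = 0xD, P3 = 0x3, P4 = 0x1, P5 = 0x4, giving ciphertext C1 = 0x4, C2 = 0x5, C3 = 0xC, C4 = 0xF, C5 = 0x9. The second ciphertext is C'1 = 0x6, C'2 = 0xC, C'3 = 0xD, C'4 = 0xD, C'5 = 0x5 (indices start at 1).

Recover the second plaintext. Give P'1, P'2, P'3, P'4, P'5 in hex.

P'1 = 0xF, P'2 = 0x4, P'3 = 0x2, P'4 = 0x3, P'5 = 0x8

In CTR with a reused counter, both messages share the same keystream S_i, so C_i ⊕ C'_i = P_i ⊕ P'_i and thus P'_i = P_i ⊕ C_i ⊕ C'_i.
P'1: 0xD ⊕ 0x4 ⊕ 0x6 = 0xF.
P'2: 0xD ⊕ 0x5 ⊕ 0xC = 0x4.
P'3: 0x3 ⊕ 0xC ⊕ 0xD = 0x2.
P'4: 0x1 ⊕ 0xF ⊕ 0xD = 0x3.
P'5: 0x4 ⊕ 0x9 ⊕ 0x5 = 0x8.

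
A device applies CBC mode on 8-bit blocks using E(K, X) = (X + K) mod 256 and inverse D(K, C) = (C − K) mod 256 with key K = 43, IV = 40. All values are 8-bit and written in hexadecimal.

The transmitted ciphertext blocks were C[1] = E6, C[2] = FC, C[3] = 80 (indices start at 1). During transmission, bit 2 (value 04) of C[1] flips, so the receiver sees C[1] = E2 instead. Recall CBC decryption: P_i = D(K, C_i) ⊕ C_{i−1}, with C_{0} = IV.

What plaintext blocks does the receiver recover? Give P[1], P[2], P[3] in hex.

Only C[1] changed, to E2. In CBC, a change in C_i garbles P_i and flips the same bit in P_{i+1}. Decrypting the received ciphertext:
P[1]: D(K, E2) = 9F; 9F ⊕ 40 = DF.
P[2]: D(K, FC) = B9; B9 ⊕ E2 = 5B.
P[3]: D(K, 80) = 3D; 3D ⊕ FC = C1.
Blocks that differ from the original plaintext: P[1], P[2].

P[1] = DF, P[2] = 5B, P[3] = C1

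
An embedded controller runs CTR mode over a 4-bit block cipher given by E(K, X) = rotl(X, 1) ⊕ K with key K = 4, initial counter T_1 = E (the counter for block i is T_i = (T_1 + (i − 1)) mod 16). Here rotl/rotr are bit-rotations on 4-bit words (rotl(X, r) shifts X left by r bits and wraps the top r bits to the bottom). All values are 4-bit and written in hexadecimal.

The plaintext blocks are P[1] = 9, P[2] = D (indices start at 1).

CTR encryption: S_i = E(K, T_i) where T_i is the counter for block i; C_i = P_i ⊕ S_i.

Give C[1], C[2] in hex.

C[1]: T = E, S = E(K, T) = 9; 9 ⊕ 9 = 0.
C[2]: T = F, S = E(K, T) = B; D ⊕ B = 6.

C[1] = 0, C[2] = 6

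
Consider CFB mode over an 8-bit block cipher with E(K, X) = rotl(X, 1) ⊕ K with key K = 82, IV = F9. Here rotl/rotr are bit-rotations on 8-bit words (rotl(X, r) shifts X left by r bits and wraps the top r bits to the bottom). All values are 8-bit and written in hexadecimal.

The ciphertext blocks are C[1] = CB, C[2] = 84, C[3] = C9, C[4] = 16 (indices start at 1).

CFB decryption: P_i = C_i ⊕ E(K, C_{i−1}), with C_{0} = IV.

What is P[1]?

P[1]: E(K, F9) = 71; CB ⊕ 71 = BA.

P[1] = BA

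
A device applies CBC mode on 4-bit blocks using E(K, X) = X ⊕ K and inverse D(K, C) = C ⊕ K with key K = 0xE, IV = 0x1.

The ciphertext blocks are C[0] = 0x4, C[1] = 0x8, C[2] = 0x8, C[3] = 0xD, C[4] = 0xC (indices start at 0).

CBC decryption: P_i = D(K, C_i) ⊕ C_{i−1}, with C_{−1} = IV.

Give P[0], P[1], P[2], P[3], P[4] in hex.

P[0] = 0xB, P[1] = 0x2, P[2] = 0xE, P[3] = 0xB, P[4] = 0xF

P[0]: D(K, 0x4) = 0xA; 0xA ⊕ 0x1 = 0xB.
P[1]: D(K, 0x8) = 0x6; 0x6 ⊕ 0x4 = 0x2.
P[2]: D(K, 0x8) = 0x6; 0x6 ⊕ 0x8 = 0xE.
P[3]: D(K, 0xD) = 0x3; 0x3 ⊕ 0x8 = 0xB.
P[4]: D(K, 0xC) = 0x2; 0x2 ⊕ 0xD = 0xF.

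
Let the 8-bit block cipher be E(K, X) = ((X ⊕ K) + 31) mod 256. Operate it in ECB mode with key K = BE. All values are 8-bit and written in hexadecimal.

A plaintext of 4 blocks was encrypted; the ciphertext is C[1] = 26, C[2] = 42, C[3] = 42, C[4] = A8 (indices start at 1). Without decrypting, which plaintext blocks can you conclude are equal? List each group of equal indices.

P[2] = P[3]

ECB encrypts each block independently with the same key, so equal ciphertext blocks imply equal plaintext blocks.
C[2] = C[3] = 42, so P[2] = P[3].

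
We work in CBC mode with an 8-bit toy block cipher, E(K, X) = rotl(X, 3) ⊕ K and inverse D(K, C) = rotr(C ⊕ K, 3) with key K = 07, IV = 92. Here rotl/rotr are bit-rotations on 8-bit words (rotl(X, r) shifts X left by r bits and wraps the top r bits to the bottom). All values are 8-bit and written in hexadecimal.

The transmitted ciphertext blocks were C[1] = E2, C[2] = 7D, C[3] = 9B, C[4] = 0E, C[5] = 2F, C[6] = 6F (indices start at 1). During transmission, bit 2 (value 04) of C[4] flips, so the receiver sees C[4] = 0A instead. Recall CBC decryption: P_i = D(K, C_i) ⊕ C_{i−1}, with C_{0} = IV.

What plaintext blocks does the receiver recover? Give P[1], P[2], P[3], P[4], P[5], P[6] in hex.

P[1] = 2E, P[2] = AD, P[3] = EE, P[4] = 3A, P[5] = 0F, P[6] = 22

Only C[4] changed, to 0A. In CBC, a change in C_i garbles P_i and flips the same bit in P_{i+1}. Decrypting the received ciphertext:
P[1]: D(K, E2) = BC; BC ⊕ 92 = 2E.
P[2]: D(K, 7D) = 4F; 4F ⊕ E2 = AD.
P[3]: D(K, 9B) = 93; 93 ⊕ 7D = EE.
P[4]: D(K, 0A) = A1; A1 ⊕ 9B = 3A.
P[5]: D(K, 2F) = 05; 05 ⊕ 0A = 0F.
P[6]: D(K, 6F) = 0D; 0D ⊕ 2F = 22.
Blocks that differ from the original plaintext: P[4], P[5].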